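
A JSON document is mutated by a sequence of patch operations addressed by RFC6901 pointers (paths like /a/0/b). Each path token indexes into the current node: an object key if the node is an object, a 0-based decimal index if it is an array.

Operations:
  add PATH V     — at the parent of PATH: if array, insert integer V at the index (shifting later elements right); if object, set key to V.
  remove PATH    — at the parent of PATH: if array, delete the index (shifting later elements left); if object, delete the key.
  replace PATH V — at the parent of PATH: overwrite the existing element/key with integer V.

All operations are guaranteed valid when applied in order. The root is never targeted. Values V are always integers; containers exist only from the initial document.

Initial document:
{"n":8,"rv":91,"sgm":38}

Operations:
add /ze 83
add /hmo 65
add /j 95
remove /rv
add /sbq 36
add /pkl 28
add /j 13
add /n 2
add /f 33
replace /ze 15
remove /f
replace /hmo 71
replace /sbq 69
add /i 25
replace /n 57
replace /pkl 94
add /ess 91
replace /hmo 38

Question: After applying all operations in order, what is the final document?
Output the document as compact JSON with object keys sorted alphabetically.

After op 1 (add /ze 83): {"n":8,"rv":91,"sgm":38,"ze":83}
After op 2 (add /hmo 65): {"hmo":65,"n":8,"rv":91,"sgm":38,"ze":83}
After op 3 (add /j 95): {"hmo":65,"j":95,"n":8,"rv":91,"sgm":38,"ze":83}
After op 4 (remove /rv): {"hmo":65,"j":95,"n":8,"sgm":38,"ze":83}
After op 5 (add /sbq 36): {"hmo":65,"j":95,"n":8,"sbq":36,"sgm":38,"ze":83}
After op 6 (add /pkl 28): {"hmo":65,"j":95,"n":8,"pkl":28,"sbq":36,"sgm":38,"ze":83}
After op 7 (add /j 13): {"hmo":65,"j":13,"n":8,"pkl":28,"sbq":36,"sgm":38,"ze":83}
After op 8 (add /n 2): {"hmo":65,"j":13,"n":2,"pkl":28,"sbq":36,"sgm":38,"ze":83}
After op 9 (add /f 33): {"f":33,"hmo":65,"j":13,"n":2,"pkl":28,"sbq":36,"sgm":38,"ze":83}
After op 10 (replace /ze 15): {"f":33,"hmo":65,"j":13,"n":2,"pkl":28,"sbq":36,"sgm":38,"ze":15}
After op 11 (remove /f): {"hmo":65,"j":13,"n":2,"pkl":28,"sbq":36,"sgm":38,"ze":15}
After op 12 (replace /hmo 71): {"hmo":71,"j":13,"n":2,"pkl":28,"sbq":36,"sgm":38,"ze":15}
After op 13 (replace /sbq 69): {"hmo":71,"j":13,"n":2,"pkl":28,"sbq":69,"sgm":38,"ze":15}
After op 14 (add /i 25): {"hmo":71,"i":25,"j":13,"n":2,"pkl":28,"sbq":69,"sgm":38,"ze":15}
After op 15 (replace /n 57): {"hmo":71,"i":25,"j":13,"n":57,"pkl":28,"sbq":69,"sgm":38,"ze":15}
After op 16 (replace /pkl 94): {"hmo":71,"i":25,"j":13,"n":57,"pkl":94,"sbq":69,"sgm":38,"ze":15}
After op 17 (add /ess 91): {"ess":91,"hmo":71,"i":25,"j":13,"n":57,"pkl":94,"sbq":69,"sgm":38,"ze":15}
After op 18 (replace /hmo 38): {"ess":91,"hmo":38,"i":25,"j":13,"n":57,"pkl":94,"sbq":69,"sgm":38,"ze":15}

Answer: {"ess":91,"hmo":38,"i":25,"j":13,"n":57,"pkl":94,"sbq":69,"sgm":38,"ze":15}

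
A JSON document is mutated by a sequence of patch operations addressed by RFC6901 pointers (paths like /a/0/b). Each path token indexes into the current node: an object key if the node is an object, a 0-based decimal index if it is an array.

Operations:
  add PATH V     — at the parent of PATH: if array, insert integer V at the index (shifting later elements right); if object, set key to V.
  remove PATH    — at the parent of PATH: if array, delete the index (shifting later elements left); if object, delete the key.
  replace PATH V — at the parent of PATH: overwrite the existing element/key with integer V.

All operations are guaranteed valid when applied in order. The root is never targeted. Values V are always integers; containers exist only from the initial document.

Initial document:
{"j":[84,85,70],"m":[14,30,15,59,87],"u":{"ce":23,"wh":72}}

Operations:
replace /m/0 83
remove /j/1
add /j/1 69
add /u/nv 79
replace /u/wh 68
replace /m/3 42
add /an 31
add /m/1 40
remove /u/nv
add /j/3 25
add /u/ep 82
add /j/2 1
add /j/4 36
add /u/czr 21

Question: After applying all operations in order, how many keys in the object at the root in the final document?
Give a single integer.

Answer: 4

Derivation:
After op 1 (replace /m/0 83): {"j":[84,85,70],"m":[83,30,15,59,87],"u":{"ce":23,"wh":72}}
After op 2 (remove /j/1): {"j":[84,70],"m":[83,30,15,59,87],"u":{"ce":23,"wh":72}}
After op 3 (add /j/1 69): {"j":[84,69,70],"m":[83,30,15,59,87],"u":{"ce":23,"wh":72}}
After op 4 (add /u/nv 79): {"j":[84,69,70],"m":[83,30,15,59,87],"u":{"ce":23,"nv":79,"wh":72}}
After op 5 (replace /u/wh 68): {"j":[84,69,70],"m":[83,30,15,59,87],"u":{"ce":23,"nv":79,"wh":68}}
After op 6 (replace /m/3 42): {"j":[84,69,70],"m":[83,30,15,42,87],"u":{"ce":23,"nv":79,"wh":68}}
After op 7 (add /an 31): {"an":31,"j":[84,69,70],"m":[83,30,15,42,87],"u":{"ce":23,"nv":79,"wh":68}}
After op 8 (add /m/1 40): {"an":31,"j":[84,69,70],"m":[83,40,30,15,42,87],"u":{"ce":23,"nv":79,"wh":68}}
After op 9 (remove /u/nv): {"an":31,"j":[84,69,70],"m":[83,40,30,15,42,87],"u":{"ce":23,"wh":68}}
After op 10 (add /j/3 25): {"an":31,"j":[84,69,70,25],"m":[83,40,30,15,42,87],"u":{"ce":23,"wh":68}}
After op 11 (add /u/ep 82): {"an":31,"j":[84,69,70,25],"m":[83,40,30,15,42,87],"u":{"ce":23,"ep":82,"wh":68}}
After op 12 (add /j/2 1): {"an":31,"j":[84,69,1,70,25],"m":[83,40,30,15,42,87],"u":{"ce":23,"ep":82,"wh":68}}
After op 13 (add /j/4 36): {"an":31,"j":[84,69,1,70,36,25],"m":[83,40,30,15,42,87],"u":{"ce":23,"ep":82,"wh":68}}
After op 14 (add /u/czr 21): {"an":31,"j":[84,69,1,70,36,25],"m":[83,40,30,15,42,87],"u":{"ce":23,"czr":21,"ep":82,"wh":68}}
Size at the root: 4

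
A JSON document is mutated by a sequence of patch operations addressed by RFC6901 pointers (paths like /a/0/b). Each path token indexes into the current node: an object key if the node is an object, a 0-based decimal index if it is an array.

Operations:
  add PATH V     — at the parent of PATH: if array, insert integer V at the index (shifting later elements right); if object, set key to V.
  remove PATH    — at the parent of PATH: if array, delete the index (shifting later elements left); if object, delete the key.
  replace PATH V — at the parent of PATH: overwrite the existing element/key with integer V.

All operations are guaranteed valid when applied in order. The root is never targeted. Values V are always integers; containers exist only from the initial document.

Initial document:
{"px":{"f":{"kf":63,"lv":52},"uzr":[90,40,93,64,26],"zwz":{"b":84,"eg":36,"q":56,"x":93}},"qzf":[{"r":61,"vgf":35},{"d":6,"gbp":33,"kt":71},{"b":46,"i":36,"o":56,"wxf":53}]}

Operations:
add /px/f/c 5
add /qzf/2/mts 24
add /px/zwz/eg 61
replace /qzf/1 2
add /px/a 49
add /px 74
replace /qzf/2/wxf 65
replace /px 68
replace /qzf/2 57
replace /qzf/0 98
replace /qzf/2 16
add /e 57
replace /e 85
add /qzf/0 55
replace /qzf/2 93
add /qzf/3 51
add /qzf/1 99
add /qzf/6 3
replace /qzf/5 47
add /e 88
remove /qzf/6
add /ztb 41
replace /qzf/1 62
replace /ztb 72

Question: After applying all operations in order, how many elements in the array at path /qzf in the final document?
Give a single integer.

After op 1 (add /px/f/c 5): {"px":{"f":{"c":5,"kf":63,"lv":52},"uzr":[90,40,93,64,26],"zwz":{"b":84,"eg":36,"q":56,"x":93}},"qzf":[{"r":61,"vgf":35},{"d":6,"gbp":33,"kt":71},{"b":46,"i":36,"o":56,"wxf":53}]}
After op 2 (add /qzf/2/mts 24): {"px":{"f":{"c":5,"kf":63,"lv":52},"uzr":[90,40,93,64,26],"zwz":{"b":84,"eg":36,"q":56,"x":93}},"qzf":[{"r":61,"vgf":35},{"d":6,"gbp":33,"kt":71},{"b":46,"i":36,"mts":24,"o":56,"wxf":53}]}
After op 3 (add /px/zwz/eg 61): {"px":{"f":{"c":5,"kf":63,"lv":52},"uzr":[90,40,93,64,26],"zwz":{"b":84,"eg":61,"q":56,"x":93}},"qzf":[{"r":61,"vgf":35},{"d":6,"gbp":33,"kt":71},{"b":46,"i":36,"mts":24,"o":56,"wxf":53}]}
After op 4 (replace /qzf/1 2): {"px":{"f":{"c":5,"kf":63,"lv":52},"uzr":[90,40,93,64,26],"zwz":{"b":84,"eg":61,"q":56,"x":93}},"qzf":[{"r":61,"vgf":35},2,{"b":46,"i":36,"mts":24,"o":56,"wxf":53}]}
After op 5 (add /px/a 49): {"px":{"a":49,"f":{"c":5,"kf":63,"lv":52},"uzr":[90,40,93,64,26],"zwz":{"b":84,"eg":61,"q":56,"x":93}},"qzf":[{"r":61,"vgf":35},2,{"b":46,"i":36,"mts":24,"o":56,"wxf":53}]}
After op 6 (add /px 74): {"px":74,"qzf":[{"r":61,"vgf":35},2,{"b":46,"i":36,"mts":24,"o":56,"wxf":53}]}
After op 7 (replace /qzf/2/wxf 65): {"px":74,"qzf":[{"r":61,"vgf":35},2,{"b":46,"i":36,"mts":24,"o":56,"wxf":65}]}
After op 8 (replace /px 68): {"px":68,"qzf":[{"r":61,"vgf":35},2,{"b":46,"i":36,"mts":24,"o":56,"wxf":65}]}
After op 9 (replace /qzf/2 57): {"px":68,"qzf":[{"r":61,"vgf":35},2,57]}
After op 10 (replace /qzf/0 98): {"px":68,"qzf":[98,2,57]}
After op 11 (replace /qzf/2 16): {"px":68,"qzf":[98,2,16]}
After op 12 (add /e 57): {"e":57,"px":68,"qzf":[98,2,16]}
After op 13 (replace /e 85): {"e":85,"px":68,"qzf":[98,2,16]}
After op 14 (add /qzf/0 55): {"e":85,"px":68,"qzf":[55,98,2,16]}
After op 15 (replace /qzf/2 93): {"e":85,"px":68,"qzf":[55,98,93,16]}
After op 16 (add /qzf/3 51): {"e":85,"px":68,"qzf":[55,98,93,51,16]}
After op 17 (add /qzf/1 99): {"e":85,"px":68,"qzf":[55,99,98,93,51,16]}
After op 18 (add /qzf/6 3): {"e":85,"px":68,"qzf":[55,99,98,93,51,16,3]}
After op 19 (replace /qzf/5 47): {"e":85,"px":68,"qzf":[55,99,98,93,51,47,3]}
After op 20 (add /e 88): {"e":88,"px":68,"qzf":[55,99,98,93,51,47,3]}
After op 21 (remove /qzf/6): {"e":88,"px":68,"qzf":[55,99,98,93,51,47]}
After op 22 (add /ztb 41): {"e":88,"px":68,"qzf":[55,99,98,93,51,47],"ztb":41}
After op 23 (replace /qzf/1 62): {"e":88,"px":68,"qzf":[55,62,98,93,51,47],"ztb":41}
After op 24 (replace /ztb 72): {"e":88,"px":68,"qzf":[55,62,98,93,51,47],"ztb":72}
Size at path /qzf: 6

Answer: 6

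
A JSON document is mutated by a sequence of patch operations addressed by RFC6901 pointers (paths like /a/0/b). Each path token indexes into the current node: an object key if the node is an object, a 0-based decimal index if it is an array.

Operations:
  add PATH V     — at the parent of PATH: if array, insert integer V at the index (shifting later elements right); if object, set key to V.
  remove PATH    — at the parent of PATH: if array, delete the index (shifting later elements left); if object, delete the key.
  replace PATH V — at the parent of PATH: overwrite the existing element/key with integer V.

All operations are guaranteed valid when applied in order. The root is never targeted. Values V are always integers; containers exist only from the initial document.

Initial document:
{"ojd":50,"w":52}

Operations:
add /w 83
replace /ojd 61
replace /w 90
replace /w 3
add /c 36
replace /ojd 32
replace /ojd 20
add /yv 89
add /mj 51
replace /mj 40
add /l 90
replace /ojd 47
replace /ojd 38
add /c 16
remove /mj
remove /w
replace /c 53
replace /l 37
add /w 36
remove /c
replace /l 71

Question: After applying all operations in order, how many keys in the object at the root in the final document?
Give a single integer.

Answer: 4

Derivation:
After op 1 (add /w 83): {"ojd":50,"w":83}
After op 2 (replace /ojd 61): {"ojd":61,"w":83}
After op 3 (replace /w 90): {"ojd":61,"w":90}
After op 4 (replace /w 3): {"ojd":61,"w":3}
After op 5 (add /c 36): {"c":36,"ojd":61,"w":3}
After op 6 (replace /ojd 32): {"c":36,"ojd":32,"w":3}
After op 7 (replace /ojd 20): {"c":36,"ojd":20,"w":3}
After op 8 (add /yv 89): {"c":36,"ojd":20,"w":3,"yv":89}
After op 9 (add /mj 51): {"c":36,"mj":51,"ojd":20,"w":3,"yv":89}
After op 10 (replace /mj 40): {"c":36,"mj":40,"ojd":20,"w":3,"yv":89}
After op 11 (add /l 90): {"c":36,"l":90,"mj":40,"ojd":20,"w":3,"yv":89}
After op 12 (replace /ojd 47): {"c":36,"l":90,"mj":40,"ojd":47,"w":3,"yv":89}
After op 13 (replace /ojd 38): {"c":36,"l":90,"mj":40,"ojd":38,"w":3,"yv":89}
After op 14 (add /c 16): {"c":16,"l":90,"mj":40,"ojd":38,"w":3,"yv":89}
After op 15 (remove /mj): {"c":16,"l":90,"ojd":38,"w":3,"yv":89}
After op 16 (remove /w): {"c":16,"l":90,"ojd":38,"yv":89}
After op 17 (replace /c 53): {"c":53,"l":90,"ojd":38,"yv":89}
After op 18 (replace /l 37): {"c":53,"l":37,"ojd":38,"yv":89}
After op 19 (add /w 36): {"c":53,"l":37,"ojd":38,"w":36,"yv":89}
After op 20 (remove /c): {"l":37,"ojd":38,"w":36,"yv":89}
After op 21 (replace /l 71): {"l":71,"ojd":38,"w":36,"yv":89}
Size at the root: 4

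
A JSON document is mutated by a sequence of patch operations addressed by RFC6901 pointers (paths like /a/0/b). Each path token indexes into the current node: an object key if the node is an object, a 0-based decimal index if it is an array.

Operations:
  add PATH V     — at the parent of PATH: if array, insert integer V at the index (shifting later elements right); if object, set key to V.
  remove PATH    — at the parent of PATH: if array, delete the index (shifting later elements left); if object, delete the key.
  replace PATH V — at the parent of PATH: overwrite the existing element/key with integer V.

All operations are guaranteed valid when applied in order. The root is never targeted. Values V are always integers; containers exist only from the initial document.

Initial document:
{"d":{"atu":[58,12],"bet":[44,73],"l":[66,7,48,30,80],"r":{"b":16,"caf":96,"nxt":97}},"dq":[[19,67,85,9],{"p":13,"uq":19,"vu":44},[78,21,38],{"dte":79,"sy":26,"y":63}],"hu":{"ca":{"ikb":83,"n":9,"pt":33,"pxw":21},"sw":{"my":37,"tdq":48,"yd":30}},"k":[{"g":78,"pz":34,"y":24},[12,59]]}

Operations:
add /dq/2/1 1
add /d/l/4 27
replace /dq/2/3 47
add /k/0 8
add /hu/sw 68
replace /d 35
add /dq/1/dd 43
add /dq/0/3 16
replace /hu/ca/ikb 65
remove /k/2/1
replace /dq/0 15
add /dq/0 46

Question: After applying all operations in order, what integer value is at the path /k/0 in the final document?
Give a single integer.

After op 1 (add /dq/2/1 1): {"d":{"atu":[58,12],"bet":[44,73],"l":[66,7,48,30,80],"r":{"b":16,"caf":96,"nxt":97}},"dq":[[19,67,85,9],{"p":13,"uq":19,"vu":44},[78,1,21,38],{"dte":79,"sy":26,"y":63}],"hu":{"ca":{"ikb":83,"n":9,"pt":33,"pxw":21},"sw":{"my":37,"tdq":48,"yd":30}},"k":[{"g":78,"pz":34,"y":24},[12,59]]}
After op 2 (add /d/l/4 27): {"d":{"atu":[58,12],"bet":[44,73],"l":[66,7,48,30,27,80],"r":{"b":16,"caf":96,"nxt":97}},"dq":[[19,67,85,9],{"p":13,"uq":19,"vu":44},[78,1,21,38],{"dte":79,"sy":26,"y":63}],"hu":{"ca":{"ikb":83,"n":9,"pt":33,"pxw":21},"sw":{"my":37,"tdq":48,"yd":30}},"k":[{"g":78,"pz":34,"y":24},[12,59]]}
After op 3 (replace /dq/2/3 47): {"d":{"atu":[58,12],"bet":[44,73],"l":[66,7,48,30,27,80],"r":{"b":16,"caf":96,"nxt":97}},"dq":[[19,67,85,9],{"p":13,"uq":19,"vu":44},[78,1,21,47],{"dte":79,"sy":26,"y":63}],"hu":{"ca":{"ikb":83,"n":9,"pt":33,"pxw":21},"sw":{"my":37,"tdq":48,"yd":30}},"k":[{"g":78,"pz":34,"y":24},[12,59]]}
After op 4 (add /k/0 8): {"d":{"atu":[58,12],"bet":[44,73],"l":[66,7,48,30,27,80],"r":{"b":16,"caf":96,"nxt":97}},"dq":[[19,67,85,9],{"p":13,"uq":19,"vu":44},[78,1,21,47],{"dte":79,"sy":26,"y":63}],"hu":{"ca":{"ikb":83,"n":9,"pt":33,"pxw":21},"sw":{"my":37,"tdq":48,"yd":30}},"k":[8,{"g":78,"pz":34,"y":24},[12,59]]}
After op 5 (add /hu/sw 68): {"d":{"atu":[58,12],"bet":[44,73],"l":[66,7,48,30,27,80],"r":{"b":16,"caf":96,"nxt":97}},"dq":[[19,67,85,9],{"p":13,"uq":19,"vu":44},[78,1,21,47],{"dte":79,"sy":26,"y":63}],"hu":{"ca":{"ikb":83,"n":9,"pt":33,"pxw":21},"sw":68},"k":[8,{"g":78,"pz":34,"y":24},[12,59]]}
After op 6 (replace /d 35): {"d":35,"dq":[[19,67,85,9],{"p":13,"uq":19,"vu":44},[78,1,21,47],{"dte":79,"sy":26,"y":63}],"hu":{"ca":{"ikb":83,"n":9,"pt":33,"pxw":21},"sw":68},"k":[8,{"g":78,"pz":34,"y":24},[12,59]]}
After op 7 (add /dq/1/dd 43): {"d":35,"dq":[[19,67,85,9],{"dd":43,"p":13,"uq":19,"vu":44},[78,1,21,47],{"dte":79,"sy":26,"y":63}],"hu":{"ca":{"ikb":83,"n":9,"pt":33,"pxw":21},"sw":68},"k":[8,{"g":78,"pz":34,"y":24},[12,59]]}
After op 8 (add /dq/0/3 16): {"d":35,"dq":[[19,67,85,16,9],{"dd":43,"p":13,"uq":19,"vu":44},[78,1,21,47],{"dte":79,"sy":26,"y":63}],"hu":{"ca":{"ikb":83,"n":9,"pt":33,"pxw":21},"sw":68},"k":[8,{"g":78,"pz":34,"y":24},[12,59]]}
After op 9 (replace /hu/ca/ikb 65): {"d":35,"dq":[[19,67,85,16,9],{"dd":43,"p":13,"uq":19,"vu":44},[78,1,21,47],{"dte":79,"sy":26,"y":63}],"hu":{"ca":{"ikb":65,"n":9,"pt":33,"pxw":21},"sw":68},"k":[8,{"g":78,"pz":34,"y":24},[12,59]]}
After op 10 (remove /k/2/1): {"d":35,"dq":[[19,67,85,16,9],{"dd":43,"p":13,"uq":19,"vu":44},[78,1,21,47],{"dte":79,"sy":26,"y":63}],"hu":{"ca":{"ikb":65,"n":9,"pt":33,"pxw":21},"sw":68},"k":[8,{"g":78,"pz":34,"y":24},[12]]}
After op 11 (replace /dq/0 15): {"d":35,"dq":[15,{"dd":43,"p":13,"uq":19,"vu":44},[78,1,21,47],{"dte":79,"sy":26,"y":63}],"hu":{"ca":{"ikb":65,"n":9,"pt":33,"pxw":21},"sw":68},"k":[8,{"g":78,"pz":34,"y":24},[12]]}
After op 12 (add /dq/0 46): {"d":35,"dq":[46,15,{"dd":43,"p":13,"uq":19,"vu":44},[78,1,21,47],{"dte":79,"sy":26,"y":63}],"hu":{"ca":{"ikb":65,"n":9,"pt":33,"pxw":21},"sw":68},"k":[8,{"g":78,"pz":34,"y":24},[12]]}
Value at /k/0: 8

Answer: 8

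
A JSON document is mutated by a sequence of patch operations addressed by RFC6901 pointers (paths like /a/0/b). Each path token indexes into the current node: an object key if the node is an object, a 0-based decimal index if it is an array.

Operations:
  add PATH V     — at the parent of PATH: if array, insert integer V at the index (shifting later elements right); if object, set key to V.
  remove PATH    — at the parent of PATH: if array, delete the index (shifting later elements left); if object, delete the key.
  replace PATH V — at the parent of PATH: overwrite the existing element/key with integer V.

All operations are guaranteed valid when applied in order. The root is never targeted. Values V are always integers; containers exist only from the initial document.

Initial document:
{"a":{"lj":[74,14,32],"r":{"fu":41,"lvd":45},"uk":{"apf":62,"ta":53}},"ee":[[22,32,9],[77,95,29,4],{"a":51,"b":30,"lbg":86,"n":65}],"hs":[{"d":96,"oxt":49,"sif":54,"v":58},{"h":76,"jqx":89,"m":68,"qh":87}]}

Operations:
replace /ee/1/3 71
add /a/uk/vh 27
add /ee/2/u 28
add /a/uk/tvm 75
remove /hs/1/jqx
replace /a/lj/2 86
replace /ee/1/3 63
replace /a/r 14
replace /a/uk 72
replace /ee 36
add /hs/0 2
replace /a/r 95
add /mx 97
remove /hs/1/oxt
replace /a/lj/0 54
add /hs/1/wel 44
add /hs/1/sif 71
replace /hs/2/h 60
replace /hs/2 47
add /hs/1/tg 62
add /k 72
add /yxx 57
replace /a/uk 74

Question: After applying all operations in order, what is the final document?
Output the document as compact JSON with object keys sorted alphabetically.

Answer: {"a":{"lj":[54,14,86],"r":95,"uk":74},"ee":36,"hs":[2,{"d":96,"sif":71,"tg":62,"v":58,"wel":44},47],"k":72,"mx":97,"yxx":57}

Derivation:
After op 1 (replace /ee/1/3 71): {"a":{"lj":[74,14,32],"r":{"fu":41,"lvd":45},"uk":{"apf":62,"ta":53}},"ee":[[22,32,9],[77,95,29,71],{"a":51,"b":30,"lbg":86,"n":65}],"hs":[{"d":96,"oxt":49,"sif":54,"v":58},{"h":76,"jqx":89,"m":68,"qh":87}]}
After op 2 (add /a/uk/vh 27): {"a":{"lj":[74,14,32],"r":{"fu":41,"lvd":45},"uk":{"apf":62,"ta":53,"vh":27}},"ee":[[22,32,9],[77,95,29,71],{"a":51,"b":30,"lbg":86,"n":65}],"hs":[{"d":96,"oxt":49,"sif":54,"v":58},{"h":76,"jqx":89,"m":68,"qh":87}]}
After op 3 (add /ee/2/u 28): {"a":{"lj":[74,14,32],"r":{"fu":41,"lvd":45},"uk":{"apf":62,"ta":53,"vh":27}},"ee":[[22,32,9],[77,95,29,71],{"a":51,"b":30,"lbg":86,"n":65,"u":28}],"hs":[{"d":96,"oxt":49,"sif":54,"v":58},{"h":76,"jqx":89,"m":68,"qh":87}]}
After op 4 (add /a/uk/tvm 75): {"a":{"lj":[74,14,32],"r":{"fu":41,"lvd":45},"uk":{"apf":62,"ta":53,"tvm":75,"vh":27}},"ee":[[22,32,9],[77,95,29,71],{"a":51,"b":30,"lbg":86,"n":65,"u":28}],"hs":[{"d":96,"oxt":49,"sif":54,"v":58},{"h":76,"jqx":89,"m":68,"qh":87}]}
After op 5 (remove /hs/1/jqx): {"a":{"lj":[74,14,32],"r":{"fu":41,"lvd":45},"uk":{"apf":62,"ta":53,"tvm":75,"vh":27}},"ee":[[22,32,9],[77,95,29,71],{"a":51,"b":30,"lbg":86,"n":65,"u":28}],"hs":[{"d":96,"oxt":49,"sif":54,"v":58},{"h":76,"m":68,"qh":87}]}
After op 6 (replace /a/lj/2 86): {"a":{"lj":[74,14,86],"r":{"fu":41,"lvd":45},"uk":{"apf":62,"ta":53,"tvm":75,"vh":27}},"ee":[[22,32,9],[77,95,29,71],{"a":51,"b":30,"lbg":86,"n":65,"u":28}],"hs":[{"d":96,"oxt":49,"sif":54,"v":58},{"h":76,"m":68,"qh":87}]}
After op 7 (replace /ee/1/3 63): {"a":{"lj":[74,14,86],"r":{"fu":41,"lvd":45},"uk":{"apf":62,"ta":53,"tvm":75,"vh":27}},"ee":[[22,32,9],[77,95,29,63],{"a":51,"b":30,"lbg":86,"n":65,"u":28}],"hs":[{"d":96,"oxt":49,"sif":54,"v":58},{"h":76,"m":68,"qh":87}]}
After op 8 (replace /a/r 14): {"a":{"lj":[74,14,86],"r":14,"uk":{"apf":62,"ta":53,"tvm":75,"vh":27}},"ee":[[22,32,9],[77,95,29,63],{"a":51,"b":30,"lbg":86,"n":65,"u":28}],"hs":[{"d":96,"oxt":49,"sif":54,"v":58},{"h":76,"m":68,"qh":87}]}
After op 9 (replace /a/uk 72): {"a":{"lj":[74,14,86],"r":14,"uk":72},"ee":[[22,32,9],[77,95,29,63],{"a":51,"b":30,"lbg":86,"n":65,"u":28}],"hs":[{"d":96,"oxt":49,"sif":54,"v":58},{"h":76,"m":68,"qh":87}]}
After op 10 (replace /ee 36): {"a":{"lj":[74,14,86],"r":14,"uk":72},"ee":36,"hs":[{"d":96,"oxt":49,"sif":54,"v":58},{"h":76,"m":68,"qh":87}]}
After op 11 (add /hs/0 2): {"a":{"lj":[74,14,86],"r":14,"uk":72},"ee":36,"hs":[2,{"d":96,"oxt":49,"sif":54,"v":58},{"h":76,"m":68,"qh":87}]}
After op 12 (replace /a/r 95): {"a":{"lj":[74,14,86],"r":95,"uk":72},"ee":36,"hs":[2,{"d":96,"oxt":49,"sif":54,"v":58},{"h":76,"m":68,"qh":87}]}
After op 13 (add /mx 97): {"a":{"lj":[74,14,86],"r":95,"uk":72},"ee":36,"hs":[2,{"d":96,"oxt":49,"sif":54,"v":58},{"h":76,"m":68,"qh":87}],"mx":97}
After op 14 (remove /hs/1/oxt): {"a":{"lj":[74,14,86],"r":95,"uk":72},"ee":36,"hs":[2,{"d":96,"sif":54,"v":58},{"h":76,"m":68,"qh":87}],"mx":97}
After op 15 (replace /a/lj/0 54): {"a":{"lj":[54,14,86],"r":95,"uk":72},"ee":36,"hs":[2,{"d":96,"sif":54,"v":58},{"h":76,"m":68,"qh":87}],"mx":97}
After op 16 (add /hs/1/wel 44): {"a":{"lj":[54,14,86],"r":95,"uk":72},"ee":36,"hs":[2,{"d":96,"sif":54,"v":58,"wel":44},{"h":76,"m":68,"qh":87}],"mx":97}
After op 17 (add /hs/1/sif 71): {"a":{"lj":[54,14,86],"r":95,"uk":72},"ee":36,"hs":[2,{"d":96,"sif":71,"v":58,"wel":44},{"h":76,"m":68,"qh":87}],"mx":97}
After op 18 (replace /hs/2/h 60): {"a":{"lj":[54,14,86],"r":95,"uk":72},"ee":36,"hs":[2,{"d":96,"sif":71,"v":58,"wel":44},{"h":60,"m":68,"qh":87}],"mx":97}
After op 19 (replace /hs/2 47): {"a":{"lj":[54,14,86],"r":95,"uk":72},"ee":36,"hs":[2,{"d":96,"sif":71,"v":58,"wel":44},47],"mx":97}
After op 20 (add /hs/1/tg 62): {"a":{"lj":[54,14,86],"r":95,"uk":72},"ee":36,"hs":[2,{"d":96,"sif":71,"tg":62,"v":58,"wel":44},47],"mx":97}
After op 21 (add /k 72): {"a":{"lj":[54,14,86],"r":95,"uk":72},"ee":36,"hs":[2,{"d":96,"sif":71,"tg":62,"v":58,"wel":44},47],"k":72,"mx":97}
After op 22 (add /yxx 57): {"a":{"lj":[54,14,86],"r":95,"uk":72},"ee":36,"hs":[2,{"d":96,"sif":71,"tg":62,"v":58,"wel":44},47],"k":72,"mx":97,"yxx":57}
After op 23 (replace /a/uk 74): {"a":{"lj":[54,14,86],"r":95,"uk":74},"ee":36,"hs":[2,{"d":96,"sif":71,"tg":62,"v":58,"wel":44},47],"k":72,"mx":97,"yxx":57}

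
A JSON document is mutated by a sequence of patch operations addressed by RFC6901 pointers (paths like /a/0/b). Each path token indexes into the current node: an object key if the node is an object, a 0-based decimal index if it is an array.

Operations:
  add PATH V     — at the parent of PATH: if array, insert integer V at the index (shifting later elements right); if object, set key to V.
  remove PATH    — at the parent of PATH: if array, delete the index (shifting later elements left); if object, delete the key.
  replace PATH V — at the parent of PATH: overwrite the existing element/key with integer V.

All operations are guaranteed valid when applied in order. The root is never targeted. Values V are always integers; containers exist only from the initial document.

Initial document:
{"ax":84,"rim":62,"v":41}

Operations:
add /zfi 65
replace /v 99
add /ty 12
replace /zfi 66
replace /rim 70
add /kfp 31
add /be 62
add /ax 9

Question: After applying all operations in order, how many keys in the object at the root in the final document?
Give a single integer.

After op 1 (add /zfi 65): {"ax":84,"rim":62,"v":41,"zfi":65}
After op 2 (replace /v 99): {"ax":84,"rim":62,"v":99,"zfi":65}
After op 3 (add /ty 12): {"ax":84,"rim":62,"ty":12,"v":99,"zfi":65}
After op 4 (replace /zfi 66): {"ax":84,"rim":62,"ty":12,"v":99,"zfi":66}
After op 5 (replace /rim 70): {"ax":84,"rim":70,"ty":12,"v":99,"zfi":66}
After op 6 (add /kfp 31): {"ax":84,"kfp":31,"rim":70,"ty":12,"v":99,"zfi":66}
After op 7 (add /be 62): {"ax":84,"be":62,"kfp":31,"rim":70,"ty":12,"v":99,"zfi":66}
After op 8 (add /ax 9): {"ax":9,"be":62,"kfp":31,"rim":70,"ty":12,"v":99,"zfi":66}
Size at the root: 7

Answer: 7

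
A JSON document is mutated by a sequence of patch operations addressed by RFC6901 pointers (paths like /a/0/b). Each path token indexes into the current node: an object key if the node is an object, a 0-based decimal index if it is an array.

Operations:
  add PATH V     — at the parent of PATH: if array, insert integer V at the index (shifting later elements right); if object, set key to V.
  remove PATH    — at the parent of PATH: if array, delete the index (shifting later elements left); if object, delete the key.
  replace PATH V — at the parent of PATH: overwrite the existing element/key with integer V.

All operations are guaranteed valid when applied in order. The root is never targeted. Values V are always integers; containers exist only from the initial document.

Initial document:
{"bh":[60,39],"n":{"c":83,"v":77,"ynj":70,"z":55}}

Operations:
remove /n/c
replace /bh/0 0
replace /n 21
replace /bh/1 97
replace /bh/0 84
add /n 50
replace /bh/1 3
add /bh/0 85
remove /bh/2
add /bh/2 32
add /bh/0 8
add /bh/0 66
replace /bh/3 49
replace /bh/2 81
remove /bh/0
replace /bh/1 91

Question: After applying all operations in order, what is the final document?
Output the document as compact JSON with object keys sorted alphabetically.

After op 1 (remove /n/c): {"bh":[60,39],"n":{"v":77,"ynj":70,"z":55}}
After op 2 (replace /bh/0 0): {"bh":[0,39],"n":{"v":77,"ynj":70,"z":55}}
After op 3 (replace /n 21): {"bh":[0,39],"n":21}
After op 4 (replace /bh/1 97): {"bh":[0,97],"n":21}
After op 5 (replace /bh/0 84): {"bh":[84,97],"n":21}
After op 6 (add /n 50): {"bh":[84,97],"n":50}
After op 7 (replace /bh/1 3): {"bh":[84,3],"n":50}
After op 8 (add /bh/0 85): {"bh":[85,84,3],"n":50}
After op 9 (remove /bh/2): {"bh":[85,84],"n":50}
After op 10 (add /bh/2 32): {"bh":[85,84,32],"n":50}
After op 11 (add /bh/0 8): {"bh":[8,85,84,32],"n":50}
After op 12 (add /bh/0 66): {"bh":[66,8,85,84,32],"n":50}
After op 13 (replace /bh/3 49): {"bh":[66,8,85,49,32],"n":50}
After op 14 (replace /bh/2 81): {"bh":[66,8,81,49,32],"n":50}
After op 15 (remove /bh/0): {"bh":[8,81,49,32],"n":50}
After op 16 (replace /bh/1 91): {"bh":[8,91,49,32],"n":50}

Answer: {"bh":[8,91,49,32],"n":50}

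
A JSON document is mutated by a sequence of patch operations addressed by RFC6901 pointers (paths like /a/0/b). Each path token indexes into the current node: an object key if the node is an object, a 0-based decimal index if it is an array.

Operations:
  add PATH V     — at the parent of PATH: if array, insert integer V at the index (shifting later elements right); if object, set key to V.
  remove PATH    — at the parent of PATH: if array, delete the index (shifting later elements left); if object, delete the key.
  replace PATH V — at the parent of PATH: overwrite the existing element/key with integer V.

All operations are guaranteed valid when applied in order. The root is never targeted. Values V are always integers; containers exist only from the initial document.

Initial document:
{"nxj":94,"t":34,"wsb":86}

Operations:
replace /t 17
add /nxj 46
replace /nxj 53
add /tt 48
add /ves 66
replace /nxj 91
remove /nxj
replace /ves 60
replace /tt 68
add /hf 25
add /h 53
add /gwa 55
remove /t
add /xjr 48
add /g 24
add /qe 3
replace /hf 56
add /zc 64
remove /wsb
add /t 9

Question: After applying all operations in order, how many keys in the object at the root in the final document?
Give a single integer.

Answer: 10

Derivation:
After op 1 (replace /t 17): {"nxj":94,"t":17,"wsb":86}
After op 2 (add /nxj 46): {"nxj":46,"t":17,"wsb":86}
After op 3 (replace /nxj 53): {"nxj":53,"t":17,"wsb":86}
After op 4 (add /tt 48): {"nxj":53,"t":17,"tt":48,"wsb":86}
After op 5 (add /ves 66): {"nxj":53,"t":17,"tt":48,"ves":66,"wsb":86}
After op 6 (replace /nxj 91): {"nxj":91,"t":17,"tt":48,"ves":66,"wsb":86}
After op 7 (remove /nxj): {"t":17,"tt":48,"ves":66,"wsb":86}
After op 8 (replace /ves 60): {"t":17,"tt":48,"ves":60,"wsb":86}
After op 9 (replace /tt 68): {"t":17,"tt":68,"ves":60,"wsb":86}
After op 10 (add /hf 25): {"hf":25,"t":17,"tt":68,"ves":60,"wsb":86}
After op 11 (add /h 53): {"h":53,"hf":25,"t":17,"tt":68,"ves":60,"wsb":86}
After op 12 (add /gwa 55): {"gwa":55,"h":53,"hf":25,"t":17,"tt":68,"ves":60,"wsb":86}
After op 13 (remove /t): {"gwa":55,"h":53,"hf":25,"tt":68,"ves":60,"wsb":86}
After op 14 (add /xjr 48): {"gwa":55,"h":53,"hf":25,"tt":68,"ves":60,"wsb":86,"xjr":48}
After op 15 (add /g 24): {"g":24,"gwa":55,"h":53,"hf":25,"tt":68,"ves":60,"wsb":86,"xjr":48}
After op 16 (add /qe 3): {"g":24,"gwa":55,"h":53,"hf":25,"qe":3,"tt":68,"ves":60,"wsb":86,"xjr":48}
After op 17 (replace /hf 56): {"g":24,"gwa":55,"h":53,"hf":56,"qe":3,"tt":68,"ves":60,"wsb":86,"xjr":48}
After op 18 (add /zc 64): {"g":24,"gwa":55,"h":53,"hf":56,"qe":3,"tt":68,"ves":60,"wsb":86,"xjr":48,"zc":64}
After op 19 (remove /wsb): {"g":24,"gwa":55,"h":53,"hf":56,"qe":3,"tt":68,"ves":60,"xjr":48,"zc":64}
After op 20 (add /t 9): {"g":24,"gwa":55,"h":53,"hf":56,"qe":3,"t":9,"tt":68,"ves":60,"xjr":48,"zc":64}
Size at the root: 10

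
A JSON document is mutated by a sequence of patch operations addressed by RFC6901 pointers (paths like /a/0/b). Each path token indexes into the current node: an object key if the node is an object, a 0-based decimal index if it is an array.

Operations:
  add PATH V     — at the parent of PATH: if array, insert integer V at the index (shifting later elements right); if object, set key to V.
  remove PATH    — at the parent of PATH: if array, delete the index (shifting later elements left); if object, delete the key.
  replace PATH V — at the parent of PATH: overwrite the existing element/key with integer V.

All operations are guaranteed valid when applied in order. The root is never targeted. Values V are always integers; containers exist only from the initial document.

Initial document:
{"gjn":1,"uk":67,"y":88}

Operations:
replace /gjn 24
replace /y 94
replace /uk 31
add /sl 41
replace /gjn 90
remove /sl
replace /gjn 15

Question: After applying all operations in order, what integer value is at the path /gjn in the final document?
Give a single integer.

Answer: 15

Derivation:
After op 1 (replace /gjn 24): {"gjn":24,"uk":67,"y":88}
After op 2 (replace /y 94): {"gjn":24,"uk":67,"y":94}
After op 3 (replace /uk 31): {"gjn":24,"uk":31,"y":94}
After op 4 (add /sl 41): {"gjn":24,"sl":41,"uk":31,"y":94}
After op 5 (replace /gjn 90): {"gjn":90,"sl":41,"uk":31,"y":94}
After op 6 (remove /sl): {"gjn":90,"uk":31,"y":94}
After op 7 (replace /gjn 15): {"gjn":15,"uk":31,"y":94}
Value at /gjn: 15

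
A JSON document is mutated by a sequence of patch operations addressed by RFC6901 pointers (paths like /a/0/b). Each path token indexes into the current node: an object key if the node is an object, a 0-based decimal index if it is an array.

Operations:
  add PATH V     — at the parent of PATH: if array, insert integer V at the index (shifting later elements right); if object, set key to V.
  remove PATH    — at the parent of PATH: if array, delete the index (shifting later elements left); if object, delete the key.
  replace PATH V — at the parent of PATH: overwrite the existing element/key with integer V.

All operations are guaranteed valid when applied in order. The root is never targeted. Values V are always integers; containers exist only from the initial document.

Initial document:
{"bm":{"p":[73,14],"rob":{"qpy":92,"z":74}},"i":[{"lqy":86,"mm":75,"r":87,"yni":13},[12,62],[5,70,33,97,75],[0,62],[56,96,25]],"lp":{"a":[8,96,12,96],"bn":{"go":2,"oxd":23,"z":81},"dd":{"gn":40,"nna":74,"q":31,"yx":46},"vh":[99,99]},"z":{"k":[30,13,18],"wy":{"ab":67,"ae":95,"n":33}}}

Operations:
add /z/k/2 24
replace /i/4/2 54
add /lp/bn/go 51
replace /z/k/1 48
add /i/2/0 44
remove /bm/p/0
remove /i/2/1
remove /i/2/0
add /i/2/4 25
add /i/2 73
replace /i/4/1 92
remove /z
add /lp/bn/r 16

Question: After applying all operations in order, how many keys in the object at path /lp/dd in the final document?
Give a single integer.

After op 1 (add /z/k/2 24): {"bm":{"p":[73,14],"rob":{"qpy":92,"z":74}},"i":[{"lqy":86,"mm":75,"r":87,"yni":13},[12,62],[5,70,33,97,75],[0,62],[56,96,25]],"lp":{"a":[8,96,12,96],"bn":{"go":2,"oxd":23,"z":81},"dd":{"gn":40,"nna":74,"q":31,"yx":46},"vh":[99,99]},"z":{"k":[30,13,24,18],"wy":{"ab":67,"ae":95,"n":33}}}
After op 2 (replace /i/4/2 54): {"bm":{"p":[73,14],"rob":{"qpy":92,"z":74}},"i":[{"lqy":86,"mm":75,"r":87,"yni":13},[12,62],[5,70,33,97,75],[0,62],[56,96,54]],"lp":{"a":[8,96,12,96],"bn":{"go":2,"oxd":23,"z":81},"dd":{"gn":40,"nna":74,"q":31,"yx":46},"vh":[99,99]},"z":{"k":[30,13,24,18],"wy":{"ab":67,"ae":95,"n":33}}}
After op 3 (add /lp/bn/go 51): {"bm":{"p":[73,14],"rob":{"qpy":92,"z":74}},"i":[{"lqy":86,"mm":75,"r":87,"yni":13},[12,62],[5,70,33,97,75],[0,62],[56,96,54]],"lp":{"a":[8,96,12,96],"bn":{"go":51,"oxd":23,"z":81},"dd":{"gn":40,"nna":74,"q":31,"yx":46},"vh":[99,99]},"z":{"k":[30,13,24,18],"wy":{"ab":67,"ae":95,"n":33}}}
After op 4 (replace /z/k/1 48): {"bm":{"p":[73,14],"rob":{"qpy":92,"z":74}},"i":[{"lqy":86,"mm":75,"r":87,"yni":13},[12,62],[5,70,33,97,75],[0,62],[56,96,54]],"lp":{"a":[8,96,12,96],"bn":{"go":51,"oxd":23,"z":81},"dd":{"gn":40,"nna":74,"q":31,"yx":46},"vh":[99,99]},"z":{"k":[30,48,24,18],"wy":{"ab":67,"ae":95,"n":33}}}
After op 5 (add /i/2/0 44): {"bm":{"p":[73,14],"rob":{"qpy":92,"z":74}},"i":[{"lqy":86,"mm":75,"r":87,"yni":13},[12,62],[44,5,70,33,97,75],[0,62],[56,96,54]],"lp":{"a":[8,96,12,96],"bn":{"go":51,"oxd":23,"z":81},"dd":{"gn":40,"nna":74,"q":31,"yx":46},"vh":[99,99]},"z":{"k":[30,48,24,18],"wy":{"ab":67,"ae":95,"n":33}}}
After op 6 (remove /bm/p/0): {"bm":{"p":[14],"rob":{"qpy":92,"z":74}},"i":[{"lqy":86,"mm":75,"r":87,"yni":13},[12,62],[44,5,70,33,97,75],[0,62],[56,96,54]],"lp":{"a":[8,96,12,96],"bn":{"go":51,"oxd":23,"z":81},"dd":{"gn":40,"nna":74,"q":31,"yx":46},"vh":[99,99]},"z":{"k":[30,48,24,18],"wy":{"ab":67,"ae":95,"n":33}}}
After op 7 (remove /i/2/1): {"bm":{"p":[14],"rob":{"qpy":92,"z":74}},"i":[{"lqy":86,"mm":75,"r":87,"yni":13},[12,62],[44,70,33,97,75],[0,62],[56,96,54]],"lp":{"a":[8,96,12,96],"bn":{"go":51,"oxd":23,"z":81},"dd":{"gn":40,"nna":74,"q":31,"yx":46},"vh":[99,99]},"z":{"k":[30,48,24,18],"wy":{"ab":67,"ae":95,"n":33}}}
After op 8 (remove /i/2/0): {"bm":{"p":[14],"rob":{"qpy":92,"z":74}},"i":[{"lqy":86,"mm":75,"r":87,"yni":13},[12,62],[70,33,97,75],[0,62],[56,96,54]],"lp":{"a":[8,96,12,96],"bn":{"go":51,"oxd":23,"z":81},"dd":{"gn":40,"nna":74,"q":31,"yx":46},"vh":[99,99]},"z":{"k":[30,48,24,18],"wy":{"ab":67,"ae":95,"n":33}}}
After op 9 (add /i/2/4 25): {"bm":{"p":[14],"rob":{"qpy":92,"z":74}},"i":[{"lqy":86,"mm":75,"r":87,"yni":13},[12,62],[70,33,97,75,25],[0,62],[56,96,54]],"lp":{"a":[8,96,12,96],"bn":{"go":51,"oxd":23,"z":81},"dd":{"gn":40,"nna":74,"q":31,"yx":46},"vh":[99,99]},"z":{"k":[30,48,24,18],"wy":{"ab":67,"ae":95,"n":33}}}
After op 10 (add /i/2 73): {"bm":{"p":[14],"rob":{"qpy":92,"z":74}},"i":[{"lqy":86,"mm":75,"r":87,"yni":13},[12,62],73,[70,33,97,75,25],[0,62],[56,96,54]],"lp":{"a":[8,96,12,96],"bn":{"go":51,"oxd":23,"z":81},"dd":{"gn":40,"nna":74,"q":31,"yx":46},"vh":[99,99]},"z":{"k":[30,48,24,18],"wy":{"ab":67,"ae":95,"n":33}}}
After op 11 (replace /i/4/1 92): {"bm":{"p":[14],"rob":{"qpy":92,"z":74}},"i":[{"lqy":86,"mm":75,"r":87,"yni":13},[12,62],73,[70,33,97,75,25],[0,92],[56,96,54]],"lp":{"a":[8,96,12,96],"bn":{"go":51,"oxd":23,"z":81},"dd":{"gn":40,"nna":74,"q":31,"yx":46},"vh":[99,99]},"z":{"k":[30,48,24,18],"wy":{"ab":67,"ae":95,"n":33}}}
After op 12 (remove /z): {"bm":{"p":[14],"rob":{"qpy":92,"z":74}},"i":[{"lqy":86,"mm":75,"r":87,"yni":13},[12,62],73,[70,33,97,75,25],[0,92],[56,96,54]],"lp":{"a":[8,96,12,96],"bn":{"go":51,"oxd":23,"z":81},"dd":{"gn":40,"nna":74,"q":31,"yx":46},"vh":[99,99]}}
After op 13 (add /lp/bn/r 16): {"bm":{"p":[14],"rob":{"qpy":92,"z":74}},"i":[{"lqy":86,"mm":75,"r":87,"yni":13},[12,62],73,[70,33,97,75,25],[0,92],[56,96,54]],"lp":{"a":[8,96,12,96],"bn":{"go":51,"oxd":23,"r":16,"z":81},"dd":{"gn":40,"nna":74,"q":31,"yx":46},"vh":[99,99]}}
Size at path /lp/dd: 4

Answer: 4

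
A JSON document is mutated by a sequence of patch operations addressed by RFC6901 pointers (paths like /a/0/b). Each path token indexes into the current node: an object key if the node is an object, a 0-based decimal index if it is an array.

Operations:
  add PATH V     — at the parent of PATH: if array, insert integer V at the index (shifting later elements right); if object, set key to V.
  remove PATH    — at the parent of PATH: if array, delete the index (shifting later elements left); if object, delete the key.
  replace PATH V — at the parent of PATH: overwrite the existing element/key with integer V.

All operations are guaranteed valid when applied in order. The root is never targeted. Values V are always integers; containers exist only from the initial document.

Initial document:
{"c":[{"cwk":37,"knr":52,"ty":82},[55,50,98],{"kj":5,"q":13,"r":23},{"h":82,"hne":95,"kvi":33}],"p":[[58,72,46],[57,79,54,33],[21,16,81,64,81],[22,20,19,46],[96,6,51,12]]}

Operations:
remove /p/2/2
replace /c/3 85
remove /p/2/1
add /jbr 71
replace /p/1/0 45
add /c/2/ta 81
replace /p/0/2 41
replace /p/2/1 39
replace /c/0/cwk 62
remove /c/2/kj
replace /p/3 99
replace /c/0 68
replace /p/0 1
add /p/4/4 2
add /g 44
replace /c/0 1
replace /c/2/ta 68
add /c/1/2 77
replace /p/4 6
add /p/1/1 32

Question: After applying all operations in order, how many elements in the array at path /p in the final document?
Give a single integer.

After op 1 (remove /p/2/2): {"c":[{"cwk":37,"knr":52,"ty":82},[55,50,98],{"kj":5,"q":13,"r":23},{"h":82,"hne":95,"kvi":33}],"p":[[58,72,46],[57,79,54,33],[21,16,64,81],[22,20,19,46],[96,6,51,12]]}
After op 2 (replace /c/3 85): {"c":[{"cwk":37,"knr":52,"ty":82},[55,50,98],{"kj":5,"q":13,"r":23},85],"p":[[58,72,46],[57,79,54,33],[21,16,64,81],[22,20,19,46],[96,6,51,12]]}
After op 3 (remove /p/2/1): {"c":[{"cwk":37,"knr":52,"ty":82},[55,50,98],{"kj":5,"q":13,"r":23},85],"p":[[58,72,46],[57,79,54,33],[21,64,81],[22,20,19,46],[96,6,51,12]]}
After op 4 (add /jbr 71): {"c":[{"cwk":37,"knr":52,"ty":82},[55,50,98],{"kj":5,"q":13,"r":23},85],"jbr":71,"p":[[58,72,46],[57,79,54,33],[21,64,81],[22,20,19,46],[96,6,51,12]]}
After op 5 (replace /p/1/0 45): {"c":[{"cwk":37,"knr":52,"ty":82},[55,50,98],{"kj":5,"q":13,"r":23},85],"jbr":71,"p":[[58,72,46],[45,79,54,33],[21,64,81],[22,20,19,46],[96,6,51,12]]}
After op 6 (add /c/2/ta 81): {"c":[{"cwk":37,"knr":52,"ty":82},[55,50,98],{"kj":5,"q":13,"r":23,"ta":81},85],"jbr":71,"p":[[58,72,46],[45,79,54,33],[21,64,81],[22,20,19,46],[96,6,51,12]]}
After op 7 (replace /p/0/2 41): {"c":[{"cwk":37,"knr":52,"ty":82},[55,50,98],{"kj":5,"q":13,"r":23,"ta":81},85],"jbr":71,"p":[[58,72,41],[45,79,54,33],[21,64,81],[22,20,19,46],[96,6,51,12]]}
After op 8 (replace /p/2/1 39): {"c":[{"cwk":37,"knr":52,"ty":82},[55,50,98],{"kj":5,"q":13,"r":23,"ta":81},85],"jbr":71,"p":[[58,72,41],[45,79,54,33],[21,39,81],[22,20,19,46],[96,6,51,12]]}
After op 9 (replace /c/0/cwk 62): {"c":[{"cwk":62,"knr":52,"ty":82},[55,50,98],{"kj":5,"q":13,"r":23,"ta":81},85],"jbr":71,"p":[[58,72,41],[45,79,54,33],[21,39,81],[22,20,19,46],[96,6,51,12]]}
After op 10 (remove /c/2/kj): {"c":[{"cwk":62,"knr":52,"ty":82},[55,50,98],{"q":13,"r":23,"ta":81},85],"jbr":71,"p":[[58,72,41],[45,79,54,33],[21,39,81],[22,20,19,46],[96,6,51,12]]}
After op 11 (replace /p/3 99): {"c":[{"cwk":62,"knr":52,"ty":82},[55,50,98],{"q":13,"r":23,"ta":81},85],"jbr":71,"p":[[58,72,41],[45,79,54,33],[21,39,81],99,[96,6,51,12]]}
After op 12 (replace /c/0 68): {"c":[68,[55,50,98],{"q":13,"r":23,"ta":81},85],"jbr":71,"p":[[58,72,41],[45,79,54,33],[21,39,81],99,[96,6,51,12]]}
After op 13 (replace /p/0 1): {"c":[68,[55,50,98],{"q":13,"r":23,"ta":81},85],"jbr":71,"p":[1,[45,79,54,33],[21,39,81],99,[96,6,51,12]]}
After op 14 (add /p/4/4 2): {"c":[68,[55,50,98],{"q":13,"r":23,"ta":81},85],"jbr":71,"p":[1,[45,79,54,33],[21,39,81],99,[96,6,51,12,2]]}
After op 15 (add /g 44): {"c":[68,[55,50,98],{"q":13,"r":23,"ta":81},85],"g":44,"jbr":71,"p":[1,[45,79,54,33],[21,39,81],99,[96,6,51,12,2]]}
After op 16 (replace /c/0 1): {"c":[1,[55,50,98],{"q":13,"r":23,"ta":81},85],"g":44,"jbr":71,"p":[1,[45,79,54,33],[21,39,81],99,[96,6,51,12,2]]}
After op 17 (replace /c/2/ta 68): {"c":[1,[55,50,98],{"q":13,"r":23,"ta":68},85],"g":44,"jbr":71,"p":[1,[45,79,54,33],[21,39,81],99,[96,6,51,12,2]]}
After op 18 (add /c/1/2 77): {"c":[1,[55,50,77,98],{"q":13,"r":23,"ta":68},85],"g":44,"jbr":71,"p":[1,[45,79,54,33],[21,39,81],99,[96,6,51,12,2]]}
After op 19 (replace /p/4 6): {"c":[1,[55,50,77,98],{"q":13,"r":23,"ta":68},85],"g":44,"jbr":71,"p":[1,[45,79,54,33],[21,39,81],99,6]}
After op 20 (add /p/1/1 32): {"c":[1,[55,50,77,98],{"q":13,"r":23,"ta":68},85],"g":44,"jbr":71,"p":[1,[45,32,79,54,33],[21,39,81],99,6]}
Size at path /p: 5

Answer: 5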